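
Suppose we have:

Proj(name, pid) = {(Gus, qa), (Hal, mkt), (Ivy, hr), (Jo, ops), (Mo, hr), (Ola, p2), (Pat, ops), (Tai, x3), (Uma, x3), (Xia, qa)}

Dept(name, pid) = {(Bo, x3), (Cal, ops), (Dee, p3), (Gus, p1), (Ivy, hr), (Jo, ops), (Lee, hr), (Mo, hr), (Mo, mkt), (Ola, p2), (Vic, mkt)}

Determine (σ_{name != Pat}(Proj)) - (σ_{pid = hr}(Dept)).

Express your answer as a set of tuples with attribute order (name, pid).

σ[name != Pat]: keep tuples satisfying name != Pat → {(Gus, qa), (Hal, mkt), (Ivy, hr), (Jo, ops), (Mo, hr), (Ola, p2), (Tai, x3), (Uma, x3), (Xia, qa)}
σ[pid = hr]: keep tuples satisfying pid = hr → {(Ivy, hr), (Lee, hr), (Mo, hr)}
Difference: {(Gus, qa), (Hal, mkt), (Ivy, hr), (Jo, ops), (Mo, hr), (Ola, p2), (Tai, x3), (Uma, x3), (Xia, qa)} with {(Ivy, hr), (Lee, hr), (Mo, hr)} → {(Gus, qa), (Hal, mkt), (Jo, ops), (Ola, p2), (Tai, x3), (Uma, x3), (Xia, qa)}

{(Gus, qa), (Hal, mkt), (Jo, ops), (Ola, p2), (Tai, x3), (Uma, x3), (Xia, qa)}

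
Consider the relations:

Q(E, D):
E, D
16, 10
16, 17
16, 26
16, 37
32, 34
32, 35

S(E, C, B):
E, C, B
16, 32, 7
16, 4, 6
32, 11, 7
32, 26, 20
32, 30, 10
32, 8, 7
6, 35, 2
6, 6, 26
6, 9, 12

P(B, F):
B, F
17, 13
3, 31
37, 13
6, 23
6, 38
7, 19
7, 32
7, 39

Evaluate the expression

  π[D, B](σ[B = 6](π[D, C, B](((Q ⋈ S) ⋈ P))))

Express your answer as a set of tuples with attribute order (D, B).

{(10, 6), (17, 6), (26, 6), (37, 6)}

Natural join on E: {(16, 10, 32, 7), (16, 10, 4, 6), (16, 17, 32, 7), (16, 17, 4, 6), (16, 26, 32, 7), (16, 26, 4, 6), (16, 37, 32, 7), (16, 37, 4, 6), (32, 34, 11, 7), (32, 34, 26, 20), (32, 34, 30, 10), (32, 34, 8, 7), (32, 35, 11, 7), (32, 35, 26, 20), (32, 35, 30, 10), (32, 35, 8, 7)}
Natural join on B: {(16, 10, 32, 7, 19), (16, 10, 32, 7, 32), (16, 10, 32, 7, 39), (16, 10, 4, 6, 23), (16, 10, 4, 6, 38), (16, 17, 32, 7, 19), (16, 17, 32, 7, 32), (16, 17, 32, 7, 39), (16, 17, 4, 6, 23), (16, 17, 4, 6, 38), (16, 26, 32, 7, 19), (16, 26, 32, 7, 32), (16, 26, 32, 7, 39), (16, 26, 4, 6, 23), (16, 26, 4, 6, 38), (16, 37, 32, 7, 19), (16, 37, 32, 7, 32), (16, 37, 32, 7, 39), (16, 37, 4, 6, 23), (16, 37, 4, 6, 38), (32, 34, 11, 7, 19), (32, 34, 11, 7, 32), (32, 34, 11, 7, 39), (32, 34, 8, 7, 19), (32, 34, 8, 7, 32), (32, 34, 8, 7, 39), (32, 35, 11, 7, 19), (32, 35, 11, 7, 32), (32, 35, 11, 7, 39), (32, 35, 8, 7, 19), (32, 35, 8, 7, 32), (32, 35, 8, 7, 39)}
π[D, C, B]: project onto (D, C, B) (20 duplicate(s) eliminated) → {(10, 32, 7), (10, 4, 6), (17, 32, 7), (17, 4, 6), (26, 32, 7), (26, 4, 6), (34, 11, 7), (34, 8, 7), (35, 11, 7), (35, 8, 7), (37, 32, 7), (37, 4, 6)}
Filtering on B = 6 leaves {(10, 4, 6), (17, 4, 6), (26, 4, 6), (37, 4, 6)}.
π[D, B]: project onto (D, B) → {(10, 6), (17, 6), (26, 6), (37, 6)}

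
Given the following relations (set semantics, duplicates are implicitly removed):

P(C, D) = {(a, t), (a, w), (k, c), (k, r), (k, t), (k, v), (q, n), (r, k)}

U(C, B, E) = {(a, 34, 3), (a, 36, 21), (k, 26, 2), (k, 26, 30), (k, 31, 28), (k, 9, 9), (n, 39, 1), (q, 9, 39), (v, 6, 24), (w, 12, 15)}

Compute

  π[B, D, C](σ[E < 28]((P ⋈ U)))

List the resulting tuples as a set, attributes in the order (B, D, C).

{(26, c, k), (26, r, k), (26, t, k), (26, v, k), (34, t, a), (34, w, a), (36, t, a), (36, w, a), (9, c, k), (9, r, k), (9, t, k), (9, v, k)}

Joining P and U on C yields {(a, t, 34, 3), (a, t, 36, 21), (a, w, 34, 3), (a, w, 36, 21), (k, c, 26, 2), (k, c, 26, 30), (k, c, 31, 28), (k, c, 9, 9), (k, r, 26, 2), (k, r, 26, 30), (k, r, 31, 28), (k, r, 9, 9), (k, t, 26, 2), (k, t, 26, 30), (k, t, 31, 28), (k, t, 9, 9), (k, v, 26, 2), (k, v, 26, 30), (k, v, 31, 28), (k, v, 9, 9), (q, n, 9, 39)}.
Apply σ_{E < 28}; surviving tuples: {(a, t, 34, 3), (a, t, 36, 21), (a, w, 34, 3), (a, w, 36, 21), (k, c, 26, 2), (k, c, 9, 9), (k, r, 26, 2), (k, r, 9, 9), (k, t, 26, 2), (k, t, 9, 9), (k, v, 26, 2), (k, v, 9, 9)}
Projecting to B, D, C: {(26, c, k), (26, r, k), (26, t, k), (26, v, k), (34, t, a), (34, w, a), (36, t, a), (36, w, a), (9, c, k), (9, r, k), (9, t, k), (9, v, k)}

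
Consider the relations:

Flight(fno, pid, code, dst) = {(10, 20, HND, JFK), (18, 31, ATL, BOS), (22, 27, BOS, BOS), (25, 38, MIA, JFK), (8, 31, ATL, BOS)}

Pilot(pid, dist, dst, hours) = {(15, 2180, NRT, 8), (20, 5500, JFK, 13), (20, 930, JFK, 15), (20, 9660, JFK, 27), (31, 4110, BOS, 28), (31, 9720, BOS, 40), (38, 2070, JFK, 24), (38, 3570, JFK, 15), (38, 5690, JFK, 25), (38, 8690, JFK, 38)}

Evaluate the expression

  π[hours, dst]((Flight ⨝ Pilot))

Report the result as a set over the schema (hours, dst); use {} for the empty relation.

Flight ⋈ Pilot (natural join on pid, dst): {(10, 20, HND, JFK, 5500, 13), (10, 20, HND, JFK, 930, 15), (10, 20, HND, JFK, 9660, 27), (18, 31, ATL, BOS, 4110, 28), (18, 31, ATL, BOS, 9720, 40), (25, 38, MIA, JFK, 2070, 24), (25, 38, MIA, JFK, 3570, 15), (25, 38, MIA, JFK, 5690, 25), (25, 38, MIA, JFK, 8690, 38), (8, 31, ATL, BOS, 4110, 28), (8, 31, ATL, BOS, 9720, 40)}
π[hours, dst]: project onto (hours, dst) (3 duplicate(s) eliminated) → {(13, JFK), (15, JFK), (24, JFK), (25, JFK), (27, JFK), (28, BOS), (38, JFK), (40, BOS)}

{(13, JFK), (15, JFK), (24, JFK), (25, JFK), (27, JFK), (28, BOS), (38, JFK), (40, BOS)}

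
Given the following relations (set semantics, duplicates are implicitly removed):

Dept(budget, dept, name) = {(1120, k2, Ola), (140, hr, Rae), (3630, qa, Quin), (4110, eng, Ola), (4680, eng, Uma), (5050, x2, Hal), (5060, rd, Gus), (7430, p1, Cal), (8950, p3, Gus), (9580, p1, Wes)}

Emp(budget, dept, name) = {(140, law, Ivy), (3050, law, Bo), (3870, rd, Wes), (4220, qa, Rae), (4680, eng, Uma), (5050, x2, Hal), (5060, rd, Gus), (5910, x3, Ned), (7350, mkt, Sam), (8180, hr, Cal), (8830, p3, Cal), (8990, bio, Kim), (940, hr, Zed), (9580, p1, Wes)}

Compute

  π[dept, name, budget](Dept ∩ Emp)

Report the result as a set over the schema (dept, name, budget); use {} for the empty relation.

Intersection: {(1120, k2, Ola), (140, hr, Rae), (3630, qa, Quin), (4110, eng, Ola), (4680, eng, Uma), (5050, x2, Hal), (5060, rd, Gus), (7430, p1, Cal), (8950, p3, Gus), (9580, p1, Wes)} with {(140, law, Ivy), (3050, law, Bo), (3870, rd, Wes), (4220, qa, Rae), (4680, eng, Uma), (5050, x2, Hal), (5060, rd, Gus), (5910, x3, Ned), (7350, mkt, Sam), (8180, hr, Cal), (8830, p3, Cal), (8990, bio, Kim), (940, hr, Zed), (9580, p1, Wes)} → {(4680, eng, Uma), (5050, x2, Hal), (5060, rd, Gus), (9580, p1, Wes)}
Projecting to dept, name, budget: {(eng, Uma, 4680), (p1, Wes, 9580), (rd, Gus, 5060), (x2, Hal, 5050)}

{(eng, Uma, 4680), (p1, Wes, 9580), (rd, Gus, 5060), (x2, Hal, 5050)}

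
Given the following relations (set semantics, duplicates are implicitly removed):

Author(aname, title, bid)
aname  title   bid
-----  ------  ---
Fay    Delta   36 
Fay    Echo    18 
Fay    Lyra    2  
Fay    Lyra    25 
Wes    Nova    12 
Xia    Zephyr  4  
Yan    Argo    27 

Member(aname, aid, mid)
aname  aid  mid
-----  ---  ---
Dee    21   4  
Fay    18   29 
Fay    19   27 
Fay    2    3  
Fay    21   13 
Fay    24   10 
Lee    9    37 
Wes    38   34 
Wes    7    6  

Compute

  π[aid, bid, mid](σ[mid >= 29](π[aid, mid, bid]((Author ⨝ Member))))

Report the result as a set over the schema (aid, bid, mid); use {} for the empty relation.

{(18, 18, 29), (18, 2, 29), (18, 25, 29), (18, 36, 29), (38, 12, 34)}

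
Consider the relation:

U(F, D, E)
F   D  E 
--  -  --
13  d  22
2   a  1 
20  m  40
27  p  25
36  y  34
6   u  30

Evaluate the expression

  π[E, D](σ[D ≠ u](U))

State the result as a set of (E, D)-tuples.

{(1, a), (22, d), (25, p), (34, y), (40, m)}

σ[D ≠ u]: keep tuples satisfying D ≠ u → {(13, d, 22), (2, a, 1), (20, m, 40), (27, p, 25), (36, y, 34)}
π_{E, D} gives {(1, a), (22, d), (25, p), (34, y), (40, m)}.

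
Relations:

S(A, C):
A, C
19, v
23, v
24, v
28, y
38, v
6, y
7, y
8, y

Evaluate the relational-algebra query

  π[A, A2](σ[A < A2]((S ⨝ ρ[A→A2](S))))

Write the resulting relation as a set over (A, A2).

{(19, 23), (19, 24), (19, 38), (23, 24), (23, 38), (24, 38), (6, 28), (6, 7), (6, 8), (7, 28), (7, 8), (8, 28)}

ρ[A→A2]: schema becomes (A2, C); tuples unchanged.
Joining S and ρ[A→A2](S) on C yields {(19, v, 19), (19, v, 23), (19, v, 24), (19, v, 38), (23, v, 19), (23, v, 23), (23, v, 24), (23, v, 38), (24, v, 19), (24, v, 23), (24, v, 24), (24, v, 38), (28, y, 28), (28, y, 6), (28, y, 7), (28, y, 8), (38, v, 19), (38, v, 23), (38, v, 24), (38, v, 38), (6, y, 28), (6, y, 6), (6, y, 7), (6, y, 8), (7, y, 28), (7, y, 6), (7, y, 7), (7, y, 8), (8, y, 28), (8, y, 6), (8, y, 7), (8, y, 8)}.
Selection A < A2: {(19, v, 23), (19, v, 24), (19, v, 38), (23, v, 24), (23, v, 38), (24, v, 38), (6, y, 28), (6, y, 7), (6, y, 8), (7, y, 28), (7, y, 8), (8, y, 28)}
π[A, A2]: project onto (A, A2) → {(19, 23), (19, 24), (19, 38), (23, 24), (23, 38), (24, 38), (6, 28), (6, 7), (6, 8), (7, 28), (7, 8), (8, 28)}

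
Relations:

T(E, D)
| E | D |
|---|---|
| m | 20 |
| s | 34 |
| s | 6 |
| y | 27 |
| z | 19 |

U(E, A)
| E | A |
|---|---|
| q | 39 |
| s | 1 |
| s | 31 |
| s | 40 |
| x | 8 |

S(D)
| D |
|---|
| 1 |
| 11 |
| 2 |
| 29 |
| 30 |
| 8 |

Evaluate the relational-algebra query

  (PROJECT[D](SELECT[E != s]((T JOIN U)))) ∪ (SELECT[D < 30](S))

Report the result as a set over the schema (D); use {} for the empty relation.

{1, 11, 2, 29, 8}

Natural join on E: {(s, 34, 1), (s, 34, 31), (s, 34, 40), (s, 6, 1), (s, 6, 31), (s, 6, 40)}
σ[E != s]: keep tuples satisfying E != s → {}
Keep only column(s) D: {}
σ[D < 30]: keep tuples satisfying D < 30 → {1, 11, 2, 29, 8}
Set union of the two operands is {1, 11, 2, 29, 8}.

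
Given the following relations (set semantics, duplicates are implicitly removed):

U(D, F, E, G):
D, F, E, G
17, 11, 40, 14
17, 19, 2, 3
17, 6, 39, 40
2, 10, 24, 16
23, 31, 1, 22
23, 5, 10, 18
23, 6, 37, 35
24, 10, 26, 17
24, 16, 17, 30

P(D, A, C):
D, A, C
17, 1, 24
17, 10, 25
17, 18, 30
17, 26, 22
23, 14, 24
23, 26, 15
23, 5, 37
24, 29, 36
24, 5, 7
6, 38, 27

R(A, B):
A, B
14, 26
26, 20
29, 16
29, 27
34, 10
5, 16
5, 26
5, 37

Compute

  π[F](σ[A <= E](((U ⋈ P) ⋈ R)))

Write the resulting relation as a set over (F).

Natural join on D: {(17, 11, 40, 14, 1, 24), (17, 11, 40, 14, 10, 25), (17, 11, 40, 14, 18, 30), (17, 11, 40, 14, 26, 22), (17, 19, 2, 3, 1, 24), (17, 19, 2, 3, 10, 25), (17, 19, 2, 3, 18, 30), (17, 19, 2, 3, 26, 22), (17, 6, 39, 40, 1, 24), (17, 6, 39, 40, 10, 25), (17, 6, 39, 40, 18, 30), (17, 6, 39, 40, 26, 22), (23, 31, 1, 22, 14, 24), (23, 31, 1, 22, 26, 15), (23, 31, 1, 22, 5, 37), (23, 5, 10, 18, 14, 24), (23, 5, 10, 18, 26, 15), (23, 5, 10, 18, 5, 37), (23, 6, 37, 35, 14, 24), (23, 6, 37, 35, 26, 15), (23, 6, 37, 35, 5, 37), (24, 10, 26, 17, 29, 36), (24, 10, 26, 17, 5, 7), (24, 16, 17, 30, 29, 36), (24, 16, 17, 30, 5, 7)}
Natural join on A: {(17, 11, 40, 14, 26, 22, 20), (17, 19, 2, 3, 26, 22, 20), (17, 6, 39, 40, 26, 22, 20), (23, 31, 1, 22, 14, 24, 26), (23, 31, 1, 22, 26, 15, 20), (23, 31, 1, 22, 5, 37, 16), (23, 31, 1, 22, 5, 37, 26), (23, 31, 1, 22, 5, 37, 37), (23, 5, 10, 18, 14, 24, 26), (23, 5, 10, 18, 26, 15, 20), (23, 5, 10, 18, 5, 37, 16), (23, 5, 10, 18, 5, 37, 26), (23, 5, 10, 18, 5, 37, 37), (23, 6, 37, 35, 14, 24, 26), (23, 6, 37, 35, 26, 15, 20), (23, 6, 37, 35, 5, 37, 16), (23, 6, 37, 35, 5, 37, 26), (23, 6, 37, 35, 5, 37, 37), (24, 10, 26, 17, 29, 36, 16), (24, 10, 26, 17, 29, 36, 27), (24, 10, 26, 17, 5, 7, 16), (24, 10, 26, 17, 5, 7, 26), (24, 10, 26, 17, 5, 7, 37), (24, 16, 17, 30, 29, 36, 16), (24, 16, 17, 30, 29, 36, 27), (24, 16, 17, 30, 5, 7, 16), (24, 16, 17, 30, 5, 7, 26), (24, 16, 17, 30, 5, 7, 37)}
σ[A <= E]: keep tuples satisfying A <= E → {(17, 11, 40, 14, 26, 22, 20), (17, 6, 39, 40, 26, 22, 20), (23, 5, 10, 18, 5, 37, 16), (23, 5, 10, 18, 5, 37, 26), (23, 5, 10, 18, 5, 37, 37), (23, 6, 37, 35, 14, 24, 26), (23, 6, 37, 35, 26, 15, 20), (23, 6, 37, 35, 5, 37, 16), (23, 6, 37, 35, 5, 37, 26), (23, 6, 37, 35, 5, 37, 37), (24, 10, 26, 17, 5, 7, 16), (24, 10, 26, 17, 5, 7, 26), (24, 10, 26, 17, 5, 7, 37), (24, 16, 17, 30, 5, 7, 16), (24, 16, 17, 30, 5, 7, 26), (24, 16, 17, 30, 5, 7, 37)}
Projecting to F (11 duplicate(s) eliminated): {10, 11, 16, 5, 6}

{10, 11, 16, 5, 6}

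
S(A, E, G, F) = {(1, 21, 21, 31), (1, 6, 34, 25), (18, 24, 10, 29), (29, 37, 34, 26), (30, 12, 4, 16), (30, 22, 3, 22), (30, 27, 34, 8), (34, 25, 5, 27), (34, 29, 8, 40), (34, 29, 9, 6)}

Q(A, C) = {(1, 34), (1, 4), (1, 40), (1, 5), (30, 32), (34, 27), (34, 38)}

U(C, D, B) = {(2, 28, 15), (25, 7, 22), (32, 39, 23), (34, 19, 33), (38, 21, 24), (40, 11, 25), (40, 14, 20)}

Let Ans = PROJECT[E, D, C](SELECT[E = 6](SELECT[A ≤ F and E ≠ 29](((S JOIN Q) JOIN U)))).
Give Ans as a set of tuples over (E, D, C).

{(6, 11, 40), (6, 14, 40), (6, 19, 34)}

Natural join on A: {(1, 21, 21, 31, 34), (1, 21, 21, 31, 4), (1, 21, 21, 31, 40), (1, 21, 21, 31, 5), (1, 6, 34, 25, 34), (1, 6, 34, 25, 4), (1, 6, 34, 25, 40), (1, 6, 34, 25, 5), (30, 12, 4, 16, 32), (30, 22, 3, 22, 32), (30, 27, 34, 8, 32), (34, 25, 5, 27, 27), (34, 25, 5, 27, 38), (34, 29, 8, 40, 27), (34, 29, 8, 40, 38), (34, 29, 9, 6, 27), (34, 29, 9, 6, 38)}
Natural join on C: {(1, 21, 21, 31, 34, 19, 33), (1, 21, 21, 31, 40, 11, 25), (1, 21, 21, 31, 40, 14, 20), (1, 6, 34, 25, 34, 19, 33), (1, 6, 34, 25, 40, 11, 25), (1, 6, 34, 25, 40, 14, 20), (30, 12, 4, 16, 32, 39, 23), (30, 22, 3, 22, 32, 39, 23), (30, 27, 34, 8, 32, 39, 23), (34, 25, 5, 27, 38, 21, 24), (34, 29, 8, 40, 38, 21, 24), (34, 29, 9, 6, 38, 21, 24)}
Filtering on A ≤ F and E ≠ 29 leaves {(1, 21, 21, 31, 34, 19, 33), (1, 21, 21, 31, 40, 11, 25), (1, 21, 21, 31, 40, 14, 20), (1, 6, 34, 25, 34, 19, 33), (1, 6, 34, 25, 40, 11, 25), (1, 6, 34, 25, 40, 14, 20)}.
Filtering on E = 6 leaves {(1, 6, 34, 25, 34, 19, 33), (1, 6, 34, 25, 40, 11, 25), (1, 6, 34, 25, 40, 14, 20)}.
Projecting to E, D, C: {(6, 11, 40), (6, 14, 40), (6, 19, 34)}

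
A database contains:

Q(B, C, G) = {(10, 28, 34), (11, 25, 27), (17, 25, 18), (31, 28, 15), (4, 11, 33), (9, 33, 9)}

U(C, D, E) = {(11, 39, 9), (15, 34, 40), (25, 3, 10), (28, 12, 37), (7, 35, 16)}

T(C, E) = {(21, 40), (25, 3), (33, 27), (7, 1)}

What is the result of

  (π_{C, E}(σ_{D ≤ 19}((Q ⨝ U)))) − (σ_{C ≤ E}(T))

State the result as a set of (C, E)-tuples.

{(25, 10), (28, 37)}

Natural join on C: {(10, 28, 34, 12, 37), (11, 25, 27, 3, 10), (17, 25, 18, 3, 10), (31, 28, 15, 12, 37), (4, 11, 33, 39, 9)}
Apply σ_{D ≤ 19}; surviving tuples: {(10, 28, 34, 12, 37), (11, 25, 27, 3, 10), (17, 25, 18, 3, 10), (31, 28, 15, 12, 37)}
π_{C, E} gives {(25, 10), (28, 37)} (2 duplicate(s) eliminated).
Apply σ_{C ≤ E}; surviving tuples: {(21, 40)}
Set difference of the two operands is {(25, 10), (28, 37)}.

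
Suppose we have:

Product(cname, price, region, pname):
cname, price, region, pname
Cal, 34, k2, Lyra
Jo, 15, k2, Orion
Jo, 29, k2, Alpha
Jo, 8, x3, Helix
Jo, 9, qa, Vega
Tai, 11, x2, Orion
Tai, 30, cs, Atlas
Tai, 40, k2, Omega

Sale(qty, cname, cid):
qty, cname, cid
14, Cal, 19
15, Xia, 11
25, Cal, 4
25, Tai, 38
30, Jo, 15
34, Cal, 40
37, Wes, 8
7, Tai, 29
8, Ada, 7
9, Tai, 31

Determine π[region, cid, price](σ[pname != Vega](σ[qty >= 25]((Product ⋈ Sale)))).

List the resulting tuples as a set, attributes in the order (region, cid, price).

Joining Product and Sale on cname yields {(Cal, 34, k2, Lyra, 14, 19), (Cal, 34, k2, Lyra, 25, 4), (Cal, 34, k2, Lyra, 34, 40), (Jo, 15, k2, Orion, 30, 15), (Jo, 29, k2, Alpha, 30, 15), (Jo, 8, x3, Helix, 30, 15), (Jo, 9, qa, Vega, 30, 15), (Tai, 11, x2, Orion, 25, 38), (Tai, 11, x2, Orion, 7, 29), (Tai, 11, x2, Orion, 9, 31), (Tai, 30, cs, Atlas, 25, 38), (Tai, 30, cs, Atlas, 7, 29), (Tai, 30, cs, Atlas, 9, 31), (Tai, 40, k2, Omega, 25, 38), (Tai, 40, k2, Omega, 7, 29), (Tai, 40, k2, Omega, 9, 31)}.
Filtering on qty >= 25 leaves {(Cal, 34, k2, Lyra, 25, 4), (Cal, 34, k2, Lyra, 34, 40), (Jo, 15, k2, Orion, 30, 15), (Jo, 29, k2, Alpha, 30, 15), (Jo, 8, x3, Helix, 30, 15), (Jo, 9, qa, Vega, 30, 15), (Tai, 11, x2, Orion, 25, 38), (Tai, 30, cs, Atlas, 25, 38), (Tai, 40, k2, Omega, 25, 38)}.
Filtering on pname != Vega leaves {(Cal, 34, k2, Lyra, 25, 4), (Cal, 34, k2, Lyra, 34, 40), (Jo, 15, k2, Orion, 30, 15), (Jo, 29, k2, Alpha, 30, 15), (Jo, 8, x3, Helix, 30, 15), (Tai, 11, x2, Orion, 25, 38), (Tai, 30, cs, Atlas, 25, 38), (Tai, 40, k2, Omega, 25, 38)}.
π[region, cid, price]: project onto (region, cid, price) → {(cs, 38, 30), (k2, 15, 15), (k2, 15, 29), (k2, 38, 40), (k2, 4, 34), (k2, 40, 34), (x2, 38, 11), (x3, 15, 8)}

{(cs, 38, 30), (k2, 15, 15), (k2, 15, 29), (k2, 38, 40), (k2, 4, 34), (k2, 40, 34), (x2, 38, 11), (x3, 15, 8)}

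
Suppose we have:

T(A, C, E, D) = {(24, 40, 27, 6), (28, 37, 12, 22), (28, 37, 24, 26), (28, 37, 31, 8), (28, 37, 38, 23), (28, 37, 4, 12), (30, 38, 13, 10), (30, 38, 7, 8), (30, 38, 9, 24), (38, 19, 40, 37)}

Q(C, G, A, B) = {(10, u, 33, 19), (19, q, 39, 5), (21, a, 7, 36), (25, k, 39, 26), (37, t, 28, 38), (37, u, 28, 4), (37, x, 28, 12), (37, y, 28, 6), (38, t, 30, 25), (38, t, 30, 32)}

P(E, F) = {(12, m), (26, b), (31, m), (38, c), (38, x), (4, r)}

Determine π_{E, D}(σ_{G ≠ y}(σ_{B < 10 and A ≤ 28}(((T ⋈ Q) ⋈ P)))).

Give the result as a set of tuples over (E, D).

T ⋈ Q (natural join on A, C): {(28, 37, 12, 22, t, 38), (28, 37, 12, 22, u, 4), (28, 37, 12, 22, x, 12), (28, 37, 12, 22, y, 6), (28, 37, 24, 26, t, 38), (28, 37, 24, 26, u, 4), (28, 37, 24, 26, x, 12), (28, 37, 24, 26, y, 6), (28, 37, 31, 8, t, 38), (28, 37, 31, 8, u, 4), (28, 37, 31, 8, x, 12), (28, 37, 31, 8, y, 6), (28, 37, 38, 23, t, 38), (28, 37, 38, 23, u, 4), (28, 37, 38, 23, x, 12), (28, 37, 38, 23, y, 6), (28, 37, 4, 12, t, 38), (28, 37, 4, 12, u, 4), (28, 37, 4, 12, x, 12), (28, 37, 4, 12, y, 6), (30, 38, 13, 10, t, 25), (30, 38, 13, 10, t, 32), (30, 38, 7, 8, t, 25), (30, 38, 7, 8, t, 32), (30, 38, 9, 24, t, 25), (30, 38, 9, 24, t, 32)}
(T ⋈ Q) ⋈ P (natural join on E): {(28, 37, 12, 22, t, 38, m), (28, 37, 12, 22, u, 4, m), (28, 37, 12, 22, x, 12, m), (28, 37, 12, 22, y, 6, m), (28, 37, 31, 8, t, 38, m), (28, 37, 31, 8, u, 4, m), (28, 37, 31, 8, x, 12, m), (28, 37, 31, 8, y, 6, m), (28, 37, 38, 23, t, 38, c), (28, 37, 38, 23, t, 38, x), (28, 37, 38, 23, u, 4, c), (28, 37, 38, 23, u, 4, x), (28, 37, 38, 23, x, 12, c), (28, 37, 38, 23, x, 12, x), (28, 37, 38, 23, y, 6, c), (28, 37, 38, 23, y, 6, x), (28, 37, 4, 12, t, 38, r), (28, 37, 4, 12, u, 4, r), (28, 37, 4, 12, x, 12, r), (28, 37, 4, 12, y, 6, r)}
σ[B < 10 and A ≤ 28]: keep tuples satisfying B < 10 and A ≤ 28 → {(28, 37, 12, 22, u, 4, m), (28, 37, 12, 22, y, 6, m), (28, 37, 31, 8, u, 4, m), (28, 37, 31, 8, y, 6, m), (28, 37, 38, 23, u, 4, c), (28, 37, 38, 23, u, 4, x), (28, 37, 38, 23, y, 6, c), (28, 37, 38, 23, y, 6, x), (28, 37, 4, 12, u, 4, r), (28, 37, 4, 12, y, 6, r)}
σ[G ≠ y]: keep tuples satisfying G ≠ y → {(28, 37, 12, 22, u, 4, m), (28, 37, 31, 8, u, 4, m), (28, 37, 38, 23, u, 4, c), (28, 37, 38, 23, u, 4, x), (28, 37, 4, 12, u, 4, r)}
π_{E, D} gives {(12, 22), (31, 8), (38, 23), (4, 12)} (1 duplicate(s) eliminated).

{(12, 22), (31, 8), (38, 23), (4, 12)}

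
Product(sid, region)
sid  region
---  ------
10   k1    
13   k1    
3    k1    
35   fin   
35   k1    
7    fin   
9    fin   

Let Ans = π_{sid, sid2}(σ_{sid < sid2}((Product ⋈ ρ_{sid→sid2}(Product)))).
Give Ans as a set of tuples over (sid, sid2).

{(10, 13), (10, 35), (13, 35), (3, 10), (3, 13), (3, 35), (7, 35), (7, 9), (9, 35)}

ρ[sid→sid2]: schema becomes (sid2, region); tuples unchanged.
Joining Product and ρ_{sid→sid2}(Product) on region yields {(10, k1, 10), (10, k1, 13), (10, k1, 3), (10, k1, 35), (13, k1, 10), (13, k1, 13), (13, k1, 3), (13, k1, 35), (3, k1, 10), (3, k1, 13), (3, k1, 3), (3, k1, 35), (35, fin, 35), (35, fin, 7), (35, fin, 9), (35, k1, 10), (35, k1, 13), (35, k1, 3), (35, k1, 35), (7, fin, 35), (7, fin, 7), (7, fin, 9), (9, fin, 35), (9, fin, 7), (9, fin, 9)}.
Filtering on sid < sid2 leaves {(10, k1, 13), (10, k1, 35), (13, k1, 35), (3, k1, 10), (3, k1, 13), (3, k1, 35), (7, fin, 35), (7, fin, 9), (9, fin, 35)}.
Keep only column(s) sid, sid2: {(10, 13), (10, 35), (13, 35), (3, 10), (3, 13), (3, 35), (7, 35), (7, 9), (9, 35)}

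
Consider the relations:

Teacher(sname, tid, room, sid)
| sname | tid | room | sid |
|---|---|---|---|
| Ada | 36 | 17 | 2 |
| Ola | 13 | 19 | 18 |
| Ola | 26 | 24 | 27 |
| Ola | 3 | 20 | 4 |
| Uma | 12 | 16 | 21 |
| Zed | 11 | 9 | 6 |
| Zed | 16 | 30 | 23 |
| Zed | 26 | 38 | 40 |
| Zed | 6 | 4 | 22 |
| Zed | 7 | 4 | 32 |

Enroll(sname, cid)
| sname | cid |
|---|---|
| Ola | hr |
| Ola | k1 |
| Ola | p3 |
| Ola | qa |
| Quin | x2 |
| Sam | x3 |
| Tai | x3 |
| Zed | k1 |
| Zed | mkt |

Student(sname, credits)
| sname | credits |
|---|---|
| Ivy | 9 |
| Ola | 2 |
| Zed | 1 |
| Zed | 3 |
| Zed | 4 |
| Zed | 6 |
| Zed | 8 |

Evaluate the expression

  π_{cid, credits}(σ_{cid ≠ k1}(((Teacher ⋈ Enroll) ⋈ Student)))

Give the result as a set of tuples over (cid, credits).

{(hr, 2), (mkt, 1), (mkt, 3), (mkt, 4), (mkt, 6), (mkt, 8), (p3, 2), (qa, 2)}

Teacher ⋈ Enroll (natural join on sname): {(Ola, 13, 19, 18, hr), (Ola, 13, 19, 18, k1), (Ola, 13, 19, 18, p3), (Ola, 13, 19, 18, qa), (Ola, 26, 24, 27, hr), (Ola, 26, 24, 27, k1), (Ola, 26, 24, 27, p3), (Ola, 26, 24, 27, qa), (Ola, 3, 20, 4, hr), (Ola, 3, 20, 4, k1), (Ola, 3, 20, 4, p3), (Ola, 3, 20, 4, qa), (Zed, 11, 9, 6, k1), (Zed, 11, 9, 6, mkt), (Zed, 16, 30, 23, k1), (Zed, 16, 30, 23, mkt), (Zed, 26, 38, 40, k1), (Zed, 26, 38, 40, mkt), (Zed, 6, 4, 22, k1), (Zed, 6, 4, 22, mkt), (Zed, 7, 4, 32, k1), (Zed, 7, 4, 32, mkt)}
(Teacher ⋈ Enroll) ⋈ Student (natural join on sname): {(Ola, 13, 19, 18, hr, 2), (Ola, 13, 19, 18, k1, 2), (Ola, 13, 19, 18, p3, 2), (Ola, 13, 19, 18, qa, 2), (Ola, 26, 24, 27, hr, 2), (Ola, 26, 24, 27, k1, 2), (Ola, 26, 24, 27, p3, 2), (Ola, 26, 24, 27, qa, 2), (Ola, 3, 20, 4, hr, 2), (Ola, 3, 20, 4, k1, 2), (Ola, 3, 20, 4, p3, 2), (Ola, 3, 20, 4, qa, 2), (Zed, 11, 9, 6, k1, 1), (Zed, 11, 9, 6, k1, 3), (Zed, 11, 9, 6, k1, 4), (Zed, 11, 9, 6, k1, 6), (Zed, 11, 9, 6, k1, 8), (Zed, 11, 9, 6, mkt, 1), (Zed, 11, 9, 6, mkt, 3), (Zed, 11, 9, 6, mkt, 4), (Zed, 11, 9, 6, mkt, 6), (Zed, 11, 9, 6, mkt, 8), (Zed, 16, 30, 23, k1, 1), (Zed, 16, 30, 23, k1, 3), (Zed, 16, 30, 23, k1, 4), (Zed, 16, 30, 23, k1, 6), (Zed, 16, 30, 23, k1, 8), (Zed, 16, 30, 23, mkt, 1), (Zed, 16, 30, 23, mkt, 3), (Zed, 16, 30, 23, mkt, 4), (Zed, 16, 30, 23, mkt, 6), (Zed, 16, 30, 23, mkt, 8), (Zed, 26, 38, 40, k1, 1), (Zed, 26, 38, 40, k1, 3), (Zed, 26, 38, 40, k1, 4), (Zed, 26, 38, 40, k1, 6), (Zed, 26, 38, 40, k1, 8), (Zed, 26, 38, 40, mkt, 1), (Zed, 26, 38, 40, mkt, 3), (Zed, 26, 38, 40, mkt, 4), (Zed, 26, 38, 40, mkt, 6), (Zed, 26, 38, 40, mkt, 8), (Zed, 6, 4, 22, k1, 1), (Zed, 6, 4, 22, k1, 3), (Zed, 6, 4, 22, k1, 4), (Zed, 6, 4, 22, k1, 6), (Zed, 6, 4, 22, k1, 8), (Zed, 6, 4, 22, mkt, 1), (Zed, 6, 4, 22, mkt, 3), (Zed, 6, 4, 22, mkt, 4), (Zed, 6, 4, 22, mkt, 6), (Zed, 6, 4, 22, mkt, 8), (Zed, 7, 4, 32, k1, 1), (Zed, 7, 4, 32, k1, 3), (Zed, 7, 4, 32, k1, 4), (Zed, 7, 4, 32, k1, 6), (Zed, 7, 4, 32, k1, 8), (Zed, 7, 4, 32, mkt, 1), (Zed, 7, 4, 32, mkt, 3), (Zed, 7, 4, 32, mkt, 4), (Zed, 7, 4, 32, mkt, 6), (Zed, 7, 4, 32, mkt, 8)}
σ[cid ≠ k1]: keep tuples satisfying cid ≠ k1 → {(Ola, 13, 19, 18, hr, 2), (Ola, 13, 19, 18, p3, 2), (Ola, 13, 19, 18, qa, 2), (Ola, 26, 24, 27, hr, 2), (Ola, 26, 24, 27, p3, 2), (Ola, 26, 24, 27, qa, 2), (Ola, 3, 20, 4, hr, 2), (Ola, 3, 20, 4, p3, 2), (Ola, 3, 20, 4, qa, 2), (Zed, 11, 9, 6, mkt, 1), (Zed, 11, 9, 6, mkt, 3), (Zed, 11, 9, 6, mkt, 4), (Zed, 11, 9, 6, mkt, 6), (Zed, 11, 9, 6, mkt, 8), (Zed, 16, 30, 23, mkt, 1), (Zed, 16, 30, 23, mkt, 3), (Zed, 16, 30, 23, mkt, 4), (Zed, 16, 30, 23, mkt, 6), (Zed, 16, 30, 23, mkt, 8), (Zed, 26, 38, 40, mkt, 1), (Zed, 26, 38, 40, mkt, 3), (Zed, 26, 38, 40, mkt, 4), (Zed, 26, 38, 40, mkt, 6), (Zed, 26, 38, 40, mkt, 8), (Zed, 6, 4, 22, mkt, 1), (Zed, 6, 4, 22, mkt, 3), (Zed, 6, 4, 22, mkt, 4), (Zed, 6, 4, 22, mkt, 6), (Zed, 6, 4, 22, mkt, 8), (Zed, 7, 4, 32, mkt, 1), (Zed, 7, 4, 32, mkt, 3), (Zed, 7, 4, 32, mkt, 4), (Zed, 7, 4, 32, mkt, 6), (Zed, 7, 4, 32, mkt, 8)}
π[cid, credits]: project onto (cid, credits) (26 duplicate(s) eliminated) → {(hr, 2), (mkt, 1), (mkt, 3), (mkt, 4), (mkt, 6), (mkt, 8), (p3, 2), (qa, 2)}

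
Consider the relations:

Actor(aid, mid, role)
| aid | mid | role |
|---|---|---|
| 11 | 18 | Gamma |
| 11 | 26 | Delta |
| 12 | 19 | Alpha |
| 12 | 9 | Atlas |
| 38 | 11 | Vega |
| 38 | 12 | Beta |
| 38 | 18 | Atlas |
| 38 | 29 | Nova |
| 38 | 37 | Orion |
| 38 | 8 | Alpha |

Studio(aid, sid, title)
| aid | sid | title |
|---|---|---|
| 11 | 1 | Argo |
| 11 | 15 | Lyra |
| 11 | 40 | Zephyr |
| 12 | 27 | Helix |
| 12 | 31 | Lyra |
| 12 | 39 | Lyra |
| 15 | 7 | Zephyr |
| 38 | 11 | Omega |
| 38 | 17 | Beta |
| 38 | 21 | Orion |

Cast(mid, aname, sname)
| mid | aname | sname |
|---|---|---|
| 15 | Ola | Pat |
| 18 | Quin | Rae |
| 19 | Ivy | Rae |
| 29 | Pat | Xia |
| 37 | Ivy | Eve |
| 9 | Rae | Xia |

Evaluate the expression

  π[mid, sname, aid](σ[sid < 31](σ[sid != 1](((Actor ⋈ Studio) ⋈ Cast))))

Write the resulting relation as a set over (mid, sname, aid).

Natural join on aid: {(11, 18, Gamma, 1, Argo), (11, 18, Gamma, 15, Lyra), (11, 18, Gamma, 40, Zephyr), (11, 26, Delta, 1, Argo), (11, 26, Delta, 15, Lyra), (11, 26, Delta, 40, Zephyr), (12, 19, Alpha, 27, Helix), (12, 19, Alpha, 31, Lyra), (12, 19, Alpha, 39, Lyra), (12, 9, Atlas, 27, Helix), (12, 9, Atlas, 31, Lyra), (12, 9, Atlas, 39, Lyra), (38, 11, Vega, 11, Omega), (38, 11, Vega, 17, Beta), (38, 11, Vega, 21, Orion), (38, 12, Beta, 11, Omega), (38, 12, Beta, 17, Beta), (38, 12, Beta, 21, Orion), (38, 18, Atlas, 11, Omega), (38, 18, Atlas, 17, Beta), (38, 18, Atlas, 21, Orion), (38, 29, Nova, 11, Omega), (38, 29, Nova, 17, Beta), (38, 29, Nova, 21, Orion), (38, 37, Orion, 11, Omega), (38, 37, Orion, 17, Beta), (38, 37, Orion, 21, Orion), (38, 8, Alpha, 11, Omega), (38, 8, Alpha, 17, Beta), (38, 8, Alpha, 21, Orion)}
Natural join on mid: {(11, 18, Gamma, 1, Argo, Quin, Rae), (11, 18, Gamma, 15, Lyra, Quin, Rae), (11, 18, Gamma, 40, Zephyr, Quin, Rae), (12, 19, Alpha, 27, Helix, Ivy, Rae), (12, 19, Alpha, 31, Lyra, Ivy, Rae), (12, 19, Alpha, 39, Lyra, Ivy, Rae), (12, 9, Atlas, 27, Helix, Rae, Xia), (12, 9, Atlas, 31, Lyra, Rae, Xia), (12, 9, Atlas, 39, Lyra, Rae, Xia), (38, 18, Atlas, 11, Omega, Quin, Rae), (38, 18, Atlas, 17, Beta, Quin, Rae), (38, 18, Atlas, 21, Orion, Quin, Rae), (38, 29, Nova, 11, Omega, Pat, Xia), (38, 29, Nova, 17, Beta, Pat, Xia), (38, 29, Nova, 21, Orion, Pat, Xia), (38, 37, Orion, 11, Omega, Ivy, Eve), (38, 37, Orion, 17, Beta, Ivy, Eve), (38, 37, Orion, 21, Orion, Ivy, Eve)}
Apply σ_{sid != 1}; surviving tuples: {(11, 18, Gamma, 15, Lyra, Quin, Rae), (11, 18, Gamma, 40, Zephyr, Quin, Rae), (12, 19, Alpha, 27, Helix, Ivy, Rae), (12, 19, Alpha, 31, Lyra, Ivy, Rae), (12, 19, Alpha, 39, Lyra, Ivy, Rae), (12, 9, Atlas, 27, Helix, Rae, Xia), (12, 9, Atlas, 31, Lyra, Rae, Xia), (12, 9, Atlas, 39, Lyra, Rae, Xia), (38, 18, Atlas, 11, Omega, Quin, Rae), (38, 18, Atlas, 17, Beta, Quin, Rae), (38, 18, Atlas, 21, Orion, Quin, Rae), (38, 29, Nova, 11, Omega, Pat, Xia), (38, 29, Nova, 17, Beta, Pat, Xia), (38, 29, Nova, 21, Orion, Pat, Xia), (38, 37, Orion, 11, Omega, Ivy, Eve), (38, 37, Orion, 17, Beta, Ivy, Eve), (38, 37, Orion, 21, Orion, Ivy, Eve)}
Apply σ_{sid < 31}; surviving tuples: {(11, 18, Gamma, 15, Lyra, Quin, Rae), (12, 19, Alpha, 27, Helix, Ivy, Rae), (12, 9, Atlas, 27, Helix, Rae, Xia), (38, 18, Atlas, 11, Omega, Quin, Rae), (38, 18, Atlas, 17, Beta, Quin, Rae), (38, 18, Atlas, 21, Orion, Quin, Rae), (38, 29, Nova, 11, Omega, Pat, Xia), (38, 29, Nova, 17, Beta, Pat, Xia), (38, 29, Nova, 21, Orion, Pat, Xia), (38, 37, Orion, 11, Omega, Ivy, Eve), (38, 37, Orion, 17, Beta, Ivy, Eve), (38, 37, Orion, 21, Orion, Ivy, Eve)}
π_{mid, sname, aid} gives {(18, Rae, 11), (18, Rae, 38), (19, Rae, 12), (29, Xia, 38), (37, Eve, 38), (9, Xia, 12)} (6 duplicate(s) eliminated).

{(18, Rae, 11), (18, Rae, 38), (19, Rae, 12), (29, Xia, 38), (37, Eve, 38), (9, Xia, 12)}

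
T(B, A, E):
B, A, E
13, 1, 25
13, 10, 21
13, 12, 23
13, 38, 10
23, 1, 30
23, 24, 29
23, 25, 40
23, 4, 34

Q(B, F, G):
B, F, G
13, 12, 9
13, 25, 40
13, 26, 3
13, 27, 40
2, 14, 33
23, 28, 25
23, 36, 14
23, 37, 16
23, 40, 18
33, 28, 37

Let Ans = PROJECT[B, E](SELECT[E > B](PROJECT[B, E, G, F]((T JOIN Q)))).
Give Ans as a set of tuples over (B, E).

T ⋈ Q (natural join on B): {(13, 1, 25, 12, 9), (13, 1, 25, 25, 40), (13, 1, 25, 26, 3), (13, 1, 25, 27, 40), (13, 10, 21, 12, 9), (13, 10, 21, 25, 40), (13, 10, 21, 26, 3), (13, 10, 21, 27, 40), (13, 12, 23, 12, 9), (13, 12, 23, 25, 40), (13, 12, 23, 26, 3), (13, 12, 23, 27, 40), (13, 38, 10, 12, 9), (13, 38, 10, 25, 40), (13, 38, 10, 26, 3), (13, 38, 10, 27, 40), (23, 1, 30, 28, 25), (23, 1, 30, 36, 14), (23, 1, 30, 37, 16), (23, 1, 30, 40, 18), (23, 24, 29, 28, 25), (23, 24, 29, 36, 14), (23, 24, 29, 37, 16), (23, 24, 29, 40, 18), (23, 25, 40, 28, 25), (23, 25, 40, 36, 14), (23, 25, 40, 37, 16), (23, 25, 40, 40, 18), (23, 4, 34, 28, 25), (23, 4, 34, 36, 14), (23, 4, 34, 37, 16), (23, 4, 34, 40, 18)}
π[B, E, G, F]: project onto (B, E, G, F) → {(13, 10, 3, 26), (13, 10, 40, 25), (13, 10, 40, 27), (13, 10, 9, 12), (13, 21, 3, 26), (13, 21, 40, 25), (13, 21, 40, 27), (13, 21, 9, 12), (13, 23, 3, 26), (13, 23, 40, 25), (13, 23, 40, 27), (13, 23, 9, 12), (13, 25, 3, 26), (13, 25, 40, 25), (13, 25, 40, 27), (13, 25, 9, 12), (23, 29, 14, 36), (23, 29, 16, 37), (23, 29, 18, 40), (23, 29, 25, 28), (23, 30, 14, 36), (23, 30, 16, 37), (23, 30, 18, 40), (23, 30, 25, 28), (23, 34, 14, 36), (23, 34, 16, 37), (23, 34, 18, 40), (23, 34, 25, 28), (23, 40, 14, 36), (23, 40, 16, 37), (23, 40, 18, 40), (23, 40, 25, 28)}
Selection E > B: {(13, 21, 3, 26), (13, 21, 40, 25), (13, 21, 40, 27), (13, 21, 9, 12), (13, 23, 3, 26), (13, 23, 40, 25), (13, 23, 40, 27), (13, 23, 9, 12), (13, 25, 3, 26), (13, 25, 40, 25), (13, 25, 40, 27), (13, 25, 9, 12), (23, 29, 14, 36), (23, 29, 16, 37), (23, 29, 18, 40), (23, 29, 25, 28), (23, 30, 14, 36), (23, 30, 16, 37), (23, 30, 18, 40), (23, 30, 25, 28), (23, 34, 14, 36), (23, 34, 16, 37), (23, 34, 18, 40), (23, 34, 25, 28), (23, 40, 14, 36), (23, 40, 16, 37), (23, 40, 18, 40), (23, 40, 25, 28)}
π[B, E]: project onto (B, E) (21 duplicate(s) eliminated) → {(13, 21), (13, 23), (13, 25), (23, 29), (23, 30), (23, 34), (23, 40)}

{(13, 21), (13, 23), (13, 25), (23, 29), (23, 30), (23, 34), (23, 40)}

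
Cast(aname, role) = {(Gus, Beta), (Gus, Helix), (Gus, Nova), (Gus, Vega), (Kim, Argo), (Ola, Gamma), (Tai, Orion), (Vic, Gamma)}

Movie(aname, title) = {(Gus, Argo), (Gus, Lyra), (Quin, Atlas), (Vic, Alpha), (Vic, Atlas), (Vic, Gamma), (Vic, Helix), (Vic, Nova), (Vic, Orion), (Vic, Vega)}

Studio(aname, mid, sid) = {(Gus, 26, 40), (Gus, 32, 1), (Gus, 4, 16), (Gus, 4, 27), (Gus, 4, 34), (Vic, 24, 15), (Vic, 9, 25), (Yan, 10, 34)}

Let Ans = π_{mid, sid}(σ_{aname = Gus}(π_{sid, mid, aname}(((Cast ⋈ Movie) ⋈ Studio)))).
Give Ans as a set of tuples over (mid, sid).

Cast ⋈ Movie (natural join on aname): {(Gus, Beta, Argo), (Gus, Beta, Lyra), (Gus, Helix, Argo), (Gus, Helix, Lyra), (Gus, Nova, Argo), (Gus, Nova, Lyra), (Gus, Vega, Argo), (Gus, Vega, Lyra), (Vic, Gamma, Alpha), (Vic, Gamma, Atlas), (Vic, Gamma, Gamma), (Vic, Gamma, Helix), (Vic, Gamma, Nova), (Vic, Gamma, Orion), (Vic, Gamma, Vega)}
(Cast ⋈ Movie) ⋈ Studio (natural join on aname): {(Gus, Beta, Argo, 26, 40), (Gus, Beta, Argo, 32, 1), (Gus, Beta, Argo, 4, 16), (Gus, Beta, Argo, 4, 27), (Gus, Beta, Argo, 4, 34), (Gus, Beta, Lyra, 26, 40), (Gus, Beta, Lyra, 32, 1), (Gus, Beta, Lyra, 4, 16), (Gus, Beta, Lyra, 4, 27), (Gus, Beta, Lyra, 4, 34), (Gus, Helix, Argo, 26, 40), (Gus, Helix, Argo, 32, 1), (Gus, Helix, Argo, 4, 16), (Gus, Helix, Argo, 4, 27), (Gus, Helix, Argo, 4, 34), (Gus, Helix, Lyra, 26, 40), (Gus, Helix, Lyra, 32, 1), (Gus, Helix, Lyra, 4, 16), (Gus, Helix, Lyra, 4, 27), (Gus, Helix, Lyra, 4, 34), (Gus, Nova, Argo, 26, 40), (Gus, Nova, Argo, 32, 1), (Gus, Nova, Argo, 4, 16), (Gus, Nova, Argo, 4, 27), (Gus, Nova, Argo, 4, 34), (Gus, Nova, Lyra, 26, 40), (Gus, Nova, Lyra, 32, 1), (Gus, Nova, Lyra, 4, 16), (Gus, Nova, Lyra, 4, 27), (Gus, Nova, Lyra, 4, 34), (Gus, Vega, Argo, 26, 40), (Gus, Vega, Argo, 32, 1), (Gus, Vega, Argo, 4, 16), (Gus, Vega, Argo, 4, 27), (Gus, Vega, Argo, 4, 34), (Gus, Vega, Lyra, 26, 40), (Gus, Vega, Lyra, 32, 1), (Gus, Vega, Lyra, 4, 16), (Gus, Vega, Lyra, 4, 27), (Gus, Vega, Lyra, 4, 34), (Vic, Gamma, Alpha, 24, 15), (Vic, Gamma, Alpha, 9, 25), (Vic, Gamma, Atlas, 24, 15), (Vic, Gamma, Atlas, 9, 25), (Vic, Gamma, Gamma, 24, 15), (Vic, Gamma, Gamma, 9, 25), (Vic, Gamma, Helix, 24, 15), (Vic, Gamma, Helix, 9, 25), (Vic, Gamma, Nova, 24, 15), (Vic, Gamma, Nova, 9, 25), (Vic, Gamma, Orion, 24, 15), (Vic, Gamma, Orion, 9, 25), (Vic, Gamma, Vega, 24, 15), (Vic, Gamma, Vega, 9, 25)}
Keep only column(s) sid, mid, aname (47 duplicate(s) eliminated): {(1, 32, Gus), (15, 24, Vic), (16, 4, Gus), (25, 9, Vic), (27, 4, Gus), (34, 4, Gus), (40, 26, Gus)}
Selection aname = Gus: {(1, 32, Gus), (16, 4, Gus), (27, 4, Gus), (34, 4, Gus), (40, 26, Gus)}
Keep only column(s) mid, sid: {(26, 40), (32, 1), (4, 16), (4, 27), (4, 34)}

{(26, 40), (32, 1), (4, 16), (4, 27), (4, 34)}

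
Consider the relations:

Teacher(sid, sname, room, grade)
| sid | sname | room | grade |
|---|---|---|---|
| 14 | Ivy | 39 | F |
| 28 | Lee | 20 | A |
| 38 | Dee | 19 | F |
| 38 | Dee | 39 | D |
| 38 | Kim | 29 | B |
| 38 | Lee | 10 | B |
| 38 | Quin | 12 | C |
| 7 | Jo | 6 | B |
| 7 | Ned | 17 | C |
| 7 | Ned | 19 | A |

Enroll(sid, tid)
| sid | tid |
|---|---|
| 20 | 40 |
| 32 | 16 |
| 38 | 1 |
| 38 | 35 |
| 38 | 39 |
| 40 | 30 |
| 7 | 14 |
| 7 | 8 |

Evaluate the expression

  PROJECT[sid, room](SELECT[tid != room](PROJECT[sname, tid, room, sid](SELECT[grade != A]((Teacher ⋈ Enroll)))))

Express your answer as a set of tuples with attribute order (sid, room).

Teacher ⋈ Enroll (natural join on sid): {(38, Dee, 19, F, 1), (38, Dee, 19, F, 35), (38, Dee, 19, F, 39), (38, Dee, 39, D, 1), (38, Dee, 39, D, 35), (38, Dee, 39, D, 39), (38, Kim, 29, B, 1), (38, Kim, 29, B, 35), (38, Kim, 29, B, 39), (38, Lee, 10, B, 1), (38, Lee, 10, B, 35), (38, Lee, 10, B, 39), (38, Quin, 12, C, 1), (38, Quin, 12, C, 35), (38, Quin, 12, C, 39), (7, Jo, 6, B, 14), (7, Jo, 6, B, 8), (7, Ned, 17, C, 14), (7, Ned, 17, C, 8), (7, Ned, 19, A, 14), (7, Ned, 19, A, 8)}
Filtering on grade != A leaves {(38, Dee, 19, F, 1), (38, Dee, 19, F, 35), (38, Dee, 19, F, 39), (38, Dee, 39, D, 1), (38, Dee, 39, D, 35), (38, Dee, 39, D, 39), (38, Kim, 29, B, 1), (38, Kim, 29, B, 35), (38, Kim, 29, B, 39), (38, Lee, 10, B, 1), (38, Lee, 10, B, 35), (38, Lee, 10, B, 39), (38, Quin, 12, C, 1), (38, Quin, 12, C, 35), (38, Quin, 12, C, 39), (7, Jo, 6, B, 14), (7, Jo, 6, B, 8), (7, Ned, 17, C, 14), (7, Ned, 17, C, 8)}.
Keep only column(s) sname, tid, room, sid: {(Dee, 1, 19, 38), (Dee, 1, 39, 38), (Dee, 35, 19, 38), (Dee, 35, 39, 38), (Dee, 39, 19, 38), (Dee, 39, 39, 38), (Jo, 14, 6, 7), (Jo, 8, 6, 7), (Kim, 1, 29, 38), (Kim, 35, 29, 38), (Kim, 39, 29, 38), (Lee, 1, 10, 38), (Lee, 35, 10, 38), (Lee, 39, 10, 38), (Ned, 14, 17, 7), (Ned, 8, 17, 7), (Quin, 1, 12, 38), (Quin, 35, 12, 38), (Quin, 39, 12, 38)}
Filtering on tid != room leaves {(Dee, 1, 19, 38), (Dee, 1, 39, 38), (Dee, 35, 19, 38), (Dee, 35, 39, 38), (Dee, 39, 19, 38), (Jo, 14, 6, 7), (Jo, 8, 6, 7), (Kim, 1, 29, 38), (Kim, 35, 29, 38), (Kim, 39, 29, 38), (Lee, 1, 10, 38), (Lee, 35, 10, 38), (Lee, 39, 10, 38), (Ned, 14, 17, 7), (Ned, 8, 17, 7), (Quin, 1, 12, 38), (Quin, 35, 12, 38), (Quin, 39, 12, 38)}.
Keep only column(s) sid, room (11 duplicate(s) eliminated): {(38, 10), (38, 12), (38, 19), (38, 29), (38, 39), (7, 17), (7, 6)}

{(38, 10), (38, 12), (38, 19), (38, 29), (38, 39), (7, 17), (7, 6)}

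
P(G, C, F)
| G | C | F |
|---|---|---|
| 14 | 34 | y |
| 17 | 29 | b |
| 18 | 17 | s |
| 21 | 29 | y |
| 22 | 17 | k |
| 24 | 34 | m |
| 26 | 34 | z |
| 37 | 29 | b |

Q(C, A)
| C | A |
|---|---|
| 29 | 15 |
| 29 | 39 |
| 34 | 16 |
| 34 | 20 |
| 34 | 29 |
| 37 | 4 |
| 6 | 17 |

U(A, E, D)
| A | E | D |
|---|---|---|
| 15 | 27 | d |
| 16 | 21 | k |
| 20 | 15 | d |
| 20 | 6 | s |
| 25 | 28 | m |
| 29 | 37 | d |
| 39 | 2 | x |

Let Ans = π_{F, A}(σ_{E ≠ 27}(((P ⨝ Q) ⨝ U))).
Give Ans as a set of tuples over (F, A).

P ⋈ Q (natural join on C): {(14, 34, y, 16), (14, 34, y, 20), (14, 34, y, 29), (17, 29, b, 15), (17, 29, b, 39), (21, 29, y, 15), (21, 29, y, 39), (24, 34, m, 16), (24, 34, m, 20), (24, 34, m, 29), (26, 34, z, 16), (26, 34, z, 20), (26, 34, z, 29), (37, 29, b, 15), (37, 29, b, 39)}
(P ⨝ Q) ⋈ U (natural join on A): {(14, 34, y, 16, 21, k), (14, 34, y, 20, 15, d), (14, 34, y, 20, 6, s), (14, 34, y, 29, 37, d), (17, 29, b, 15, 27, d), (17, 29, b, 39, 2, x), (21, 29, y, 15, 27, d), (21, 29, y, 39, 2, x), (24, 34, m, 16, 21, k), (24, 34, m, 20, 15, d), (24, 34, m, 20, 6, s), (24, 34, m, 29, 37, d), (26, 34, z, 16, 21, k), (26, 34, z, 20, 15, d), (26, 34, z, 20, 6, s), (26, 34, z, 29, 37, d), (37, 29, b, 15, 27, d), (37, 29, b, 39, 2, x)}
σ[E ≠ 27]: keep tuples satisfying E ≠ 27 → {(14, 34, y, 16, 21, k), (14, 34, y, 20, 15, d), (14, 34, y, 20, 6, s), (14, 34, y, 29, 37, d), (17, 29, b, 39, 2, x), (21, 29, y, 39, 2, x), (24, 34, m, 16, 21, k), (24, 34, m, 20, 15, d), (24, 34, m, 20, 6, s), (24, 34, m, 29, 37, d), (26, 34, z, 16, 21, k), (26, 34, z, 20, 15, d), (26, 34, z, 20, 6, s), (26, 34, z, 29, 37, d), (37, 29, b, 39, 2, x)}
π_{F, A} gives {(b, 39), (m, 16), (m, 20), (m, 29), (y, 16), (y, 20), (y, 29), (y, 39), (z, 16), (z, 20), (z, 29)} (4 duplicate(s) eliminated).

{(b, 39), (m, 16), (m, 20), (m, 29), (y, 16), (y, 20), (y, 29), (y, 39), (z, 16), (z, 20), (z, 29)}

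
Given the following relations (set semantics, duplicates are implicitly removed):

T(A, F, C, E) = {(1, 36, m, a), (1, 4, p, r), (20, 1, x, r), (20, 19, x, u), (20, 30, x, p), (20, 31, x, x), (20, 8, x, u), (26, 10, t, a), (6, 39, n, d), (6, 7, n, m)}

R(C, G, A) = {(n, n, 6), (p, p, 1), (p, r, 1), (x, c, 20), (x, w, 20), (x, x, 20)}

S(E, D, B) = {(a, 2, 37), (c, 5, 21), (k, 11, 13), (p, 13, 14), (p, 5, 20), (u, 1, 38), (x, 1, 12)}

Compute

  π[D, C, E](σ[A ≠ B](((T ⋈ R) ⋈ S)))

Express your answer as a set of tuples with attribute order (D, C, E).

T ⋈ R (natural join on A, C): {(1, 4, p, r, p), (1, 4, p, r, r), (20, 1, x, r, c), (20, 1, x, r, w), (20, 1, x, r, x), (20, 19, x, u, c), (20, 19, x, u, w), (20, 19, x, u, x), (20, 30, x, p, c), (20, 30, x, p, w), (20, 30, x, p, x), (20, 31, x, x, c), (20, 31, x, x, w), (20, 31, x, x, x), (20, 8, x, u, c), (20, 8, x, u, w), (20, 8, x, u, x), (6, 39, n, d, n), (6, 7, n, m, n)}
(T ⋈ R) ⋈ S (natural join on E): {(20, 19, x, u, c, 1, 38), (20, 19, x, u, w, 1, 38), (20, 19, x, u, x, 1, 38), (20, 30, x, p, c, 13, 14), (20, 30, x, p, c, 5, 20), (20, 30, x, p, w, 13, 14), (20, 30, x, p, w, 5, 20), (20, 30, x, p, x, 13, 14), (20, 30, x, p, x, 5, 20), (20, 31, x, x, c, 1, 12), (20, 31, x, x, w, 1, 12), (20, 31, x, x, x, 1, 12), (20, 8, x, u, c, 1, 38), (20, 8, x, u, w, 1, 38), (20, 8, x, u, x, 1, 38)}
Filtering on A ≠ B leaves {(20, 19, x, u, c, 1, 38), (20, 19, x, u, w, 1, 38), (20, 19, x, u, x, 1, 38), (20, 30, x, p, c, 13, 14), (20, 30, x, p, w, 13, 14), (20, 30, x, p, x, 13, 14), (20, 31, x, x, c, 1, 12), (20, 31, x, x, w, 1, 12), (20, 31, x, x, x, 1, 12), (20, 8, x, u, c, 1, 38), (20, 8, x, u, w, 1, 38), (20, 8, x, u, x, 1, 38)}.
Projecting to D, C, E (9 duplicate(s) eliminated): {(1, x, u), (1, x, x), (13, x, p)}

{(1, x, u), (1, x, x), (13, x, p)}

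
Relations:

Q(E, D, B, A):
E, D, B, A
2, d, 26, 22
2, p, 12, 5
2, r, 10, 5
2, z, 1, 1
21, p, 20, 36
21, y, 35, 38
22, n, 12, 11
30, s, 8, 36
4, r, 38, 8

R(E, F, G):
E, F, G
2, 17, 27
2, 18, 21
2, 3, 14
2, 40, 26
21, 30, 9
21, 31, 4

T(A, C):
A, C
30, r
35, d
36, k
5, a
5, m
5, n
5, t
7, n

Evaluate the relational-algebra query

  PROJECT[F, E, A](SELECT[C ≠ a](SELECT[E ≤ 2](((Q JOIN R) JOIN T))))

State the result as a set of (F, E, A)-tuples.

Q ⋈ R (natural join on E): {(2, d, 26, 22, 17, 27), (2, d, 26, 22, 18, 21), (2, d, 26, 22, 3, 14), (2, d, 26, 22, 40, 26), (2, p, 12, 5, 17, 27), (2, p, 12, 5, 18, 21), (2, p, 12, 5, 3, 14), (2, p, 12, 5, 40, 26), (2, r, 10, 5, 17, 27), (2, r, 10, 5, 18, 21), (2, r, 10, 5, 3, 14), (2, r, 10, 5, 40, 26), (2, z, 1, 1, 17, 27), (2, z, 1, 1, 18, 21), (2, z, 1, 1, 3, 14), (2, z, 1, 1, 40, 26), (21, p, 20, 36, 30, 9), (21, p, 20, 36, 31, 4), (21, y, 35, 38, 30, 9), (21, y, 35, 38, 31, 4)}
(Q JOIN R) ⋈ T (natural join on A): {(2, p, 12, 5, 17, 27, a), (2, p, 12, 5, 17, 27, m), (2, p, 12, 5, 17, 27, n), (2, p, 12, 5, 17, 27, t), (2, p, 12, 5, 18, 21, a), (2, p, 12, 5, 18, 21, m), (2, p, 12, 5, 18, 21, n), (2, p, 12, 5, 18, 21, t), (2, p, 12, 5, 3, 14, a), (2, p, 12, 5, 3, 14, m), (2, p, 12, 5, 3, 14, n), (2, p, 12, 5, 3, 14, t), (2, p, 12, 5, 40, 26, a), (2, p, 12, 5, 40, 26, m), (2, p, 12, 5, 40, 26, n), (2, p, 12, 5, 40, 26, t), (2, r, 10, 5, 17, 27, a), (2, r, 10, 5, 17, 27, m), (2, r, 10, 5, 17, 27, n), (2, r, 10, 5, 17, 27, t), (2, r, 10, 5, 18, 21, a), (2, r, 10, 5, 18, 21, m), (2, r, 10, 5, 18, 21, n), (2, r, 10, 5, 18, 21, t), (2, r, 10, 5, 3, 14, a), (2, r, 10, 5, 3, 14, m), (2, r, 10, 5, 3, 14, n), (2, r, 10, 5, 3, 14, t), (2, r, 10, 5, 40, 26, a), (2, r, 10, 5, 40, 26, m), (2, r, 10, 5, 40, 26, n), (2, r, 10, 5, 40, 26, t), (21, p, 20, 36, 30, 9, k), (21, p, 20, 36, 31, 4, k)}
Selection E ≤ 2: {(2, p, 12, 5, 17, 27, a), (2, p, 12, 5, 17, 27, m), (2, p, 12, 5, 17, 27, n), (2, p, 12, 5, 17, 27, t), (2, p, 12, 5, 18, 21, a), (2, p, 12, 5, 18, 21, m), (2, p, 12, 5, 18, 21, n), (2, p, 12, 5, 18, 21, t), (2, p, 12, 5, 3, 14, a), (2, p, 12, 5, 3, 14, m), (2, p, 12, 5, 3, 14, n), (2, p, 12, 5, 3, 14, t), (2, p, 12, 5, 40, 26, a), (2, p, 12, 5, 40, 26, m), (2, p, 12, 5, 40, 26, n), (2, p, 12, 5, 40, 26, t), (2, r, 10, 5, 17, 27, a), (2, r, 10, 5, 17, 27, m), (2, r, 10, 5, 17, 27, n), (2, r, 10, 5, 17, 27, t), (2, r, 10, 5, 18, 21, a), (2, r, 10, 5, 18, 21, m), (2, r, 10, 5, 18, 21, n), (2, r, 10, 5, 18, 21, t), (2, r, 10, 5, 3, 14, a), (2, r, 10, 5, 3, 14, m), (2, r, 10, 5, 3, 14, n), (2, r, 10, 5, 3, 14, t), (2, r, 10, 5, 40, 26, a), (2, r, 10, 5, 40, 26, m), (2, r, 10, 5, 40, 26, n), (2, r, 10, 5, 40, 26, t)}
Selection C ≠ a: {(2, p, 12, 5, 17, 27, m), (2, p, 12, 5, 17, 27, n), (2, p, 12, 5, 17, 27, t), (2, p, 12, 5, 18, 21, m), (2, p, 12, 5, 18, 21, n), (2, p, 12, 5, 18, 21, t), (2, p, 12, 5, 3, 14, m), (2, p, 12, 5, 3, 14, n), (2, p, 12, 5, 3, 14, t), (2, p, 12, 5, 40, 26, m), (2, p, 12, 5, 40, 26, n), (2, p, 12, 5, 40, 26, t), (2, r, 10, 5, 17, 27, m), (2, r, 10, 5, 17, 27, n), (2, r, 10, 5, 17, 27, t), (2, r, 10, 5, 18, 21, m), (2, r, 10, 5, 18, 21, n), (2, r, 10, 5, 18, 21, t), (2, r, 10, 5, 3, 14, m), (2, r, 10, 5, 3, 14, n), (2, r, 10, 5, 3, 14, t), (2, r, 10, 5, 40, 26, m), (2, r, 10, 5, 40, 26, n), (2, r, 10, 5, 40, 26, t)}
π[F, E, A]: project onto (F, E, A) (20 duplicate(s) eliminated) → {(17, 2, 5), (18, 2, 5), (3, 2, 5), (40, 2, 5)}

{(17, 2, 5), (18, 2, 5), (3, 2, 5), (40, 2, 5)}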